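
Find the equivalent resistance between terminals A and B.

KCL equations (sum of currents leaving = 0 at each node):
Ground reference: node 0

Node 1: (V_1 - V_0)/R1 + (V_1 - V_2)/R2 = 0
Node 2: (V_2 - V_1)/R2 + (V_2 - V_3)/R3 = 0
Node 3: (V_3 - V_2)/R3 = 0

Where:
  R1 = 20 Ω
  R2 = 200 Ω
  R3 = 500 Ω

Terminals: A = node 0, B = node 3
Reduce the network between node 0 (A) and node 3 (B) by series/parallel combination:
  Rs1 = R1 + R2 (series, joined only at node 1) = 20 + 200 = 220 Ω
  Rs2 = R3 + Rs1 (series, joined only at node 2) = 500 + 220 = 720 Ω
R_eq = 720 Ω

Final answer: 720 Ω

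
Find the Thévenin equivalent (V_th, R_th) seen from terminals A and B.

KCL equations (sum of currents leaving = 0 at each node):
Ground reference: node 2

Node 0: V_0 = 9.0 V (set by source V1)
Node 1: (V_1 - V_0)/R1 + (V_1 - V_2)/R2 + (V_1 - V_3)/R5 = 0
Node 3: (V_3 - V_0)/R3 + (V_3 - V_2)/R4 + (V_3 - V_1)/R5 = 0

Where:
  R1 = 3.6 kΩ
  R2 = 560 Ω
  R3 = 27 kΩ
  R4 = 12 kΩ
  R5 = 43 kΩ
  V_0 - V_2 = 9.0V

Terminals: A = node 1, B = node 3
Step 1 — V_th is the open-circuit voltage V_A - V_B (nothing connected across the terminals).
Nodal analysis, taking node 2 as the 0 V reference.
Source V1 fixes V_0 = 9 V.
KCL at each unknown node (sum of currents leaving = 0; resistances in Ω):
  Node 1: (V_1 - 9)/3600 + (V_1 - 0)/560 + (V_1 - V_3)/43000 = 0
  Node 3: (V_3 - 9)/27000 + (V_3 - 0)/12000 + (V_3 - V_1)/43000 = 0
Collecting terms (coefficients in siemens):
  0.002087·V_1 - 0.00002326·V_3 = 0.0025
  0.0001436·V_3 - 0.00002326·V_1 = 0.0003333
Determinant D = (0.002087)(0.0001436) - (-0.00002326)(-0.00002326) = 0.0000002992
V_1 = [(0.0025)(0.0001436) - (-0.00002326)(0.0003333)]/D = 1.226 V
V_3 = [(0.002087)(0.0003333) - (0.0025)(-0.00002326)]/D = 2.519 V
V_th = V_1 - V_3 = 1.226 - 2.519 = -1.293 V
Step 2 — R_th: zero the source — replace V1 by a short circuit (node 2 merges into node 0) — and find the resistance seen between A (node 1) and B (node 3).
Reduce the network between node 1 (A) and node 3 (B) by series/parallel combination:
  Rp1 = R1 ‖ R2 (parallel, both between nodes 0 and 1) = 1/(1/3600 + 1/560) = 484.6 Ω
  Rp2 = R3 ‖ R4 (parallel, both between nodes 0 and 3) = 1/(1/27000 + 1/12000) = 8308 Ω
  Rs1 = Rp1 + Rp2 (series, joined only at node 0) = 484.6 + 8308 = 8792 Ω
  Rp3 = R5 ‖ Rs1 (parallel, both between nodes 1 and 3) = 1/(1/43000 + 1/8792) = 7300 Ω
R_th = 7.3 kΩ

Final answer: V_th = -1.293 V, R_th = 7.3 kΩ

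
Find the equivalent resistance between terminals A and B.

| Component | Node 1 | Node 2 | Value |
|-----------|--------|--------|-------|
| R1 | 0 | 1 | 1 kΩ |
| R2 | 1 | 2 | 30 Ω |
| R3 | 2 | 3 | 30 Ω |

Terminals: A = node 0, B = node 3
Reduce the network between node 0 (A) and node 3 (B) by series/parallel combination:
  Rs1 = R1 + R2 (series, joined only at node 1) = 1000 + 30 = 1030 Ω
  Rs2 = R3 + Rs1 (series, joined only at node 2) = 30 + 1030 = 1060 Ω
R_eq = 1.06 kΩ

Final answer: 1.06 kΩ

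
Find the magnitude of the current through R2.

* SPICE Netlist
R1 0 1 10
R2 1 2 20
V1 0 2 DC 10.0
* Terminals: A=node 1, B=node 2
Nodal analysis, taking node 2 as the 0 V reference.
Source V1 fixes V_0 = 10 V.
KCL at each unknown node (sum of currents leaving = 0; resistances in Ω):
  Node 1: (V_1 - 10)/10 + (V_1 - 0)/20 = 0
Collecting terms: 0.15 × V_1 = 1  =>  V_1 = 6.667 V
I_R2 = (V_1 - V_2)/R2 = (6.667 - 0)/20 = 0.3333 A
|I_R2| = 0.3333 A

Final answer: |I_R2| = 0.3333 A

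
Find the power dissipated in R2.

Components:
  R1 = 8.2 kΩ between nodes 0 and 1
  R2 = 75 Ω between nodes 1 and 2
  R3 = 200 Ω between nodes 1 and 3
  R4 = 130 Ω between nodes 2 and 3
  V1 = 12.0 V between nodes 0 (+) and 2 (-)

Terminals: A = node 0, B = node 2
Nodal analysis, taking node 2 as the 0 V reference.
Source V1 fixes V_0 = 12 V.
KCL at each unknown node (sum of currents leaving = 0; resistances in Ω):
  Node 1: (V_1 - 12)/8200 + (V_1 - 0)/75 + (V_1 - V_3)/200 = 0
  Node 3: (V_3 - V_1)/200 + (V_3 - 0)/130 = 0
Collecting terms (coefficients in siemens):
  0.01846·V_1 - 0.005·V_3 = 0.001463
  0.01269·V_3 - 0.005·V_1 = 0
Determinant D = (0.01846)(0.01269) - (-0.005)(-0.005) = 0.0002092
V_1 = [(0.001463)(0.01269) - (-0.005)(0)]/D = 0.08877 V
V_3 = [(0.01846)(0) - (0.001463)(-0.005)]/D = 0.03497 V
I_R2 = (V_1 - V_2)/R2 = (0.08877 - 0)/75 = 0.001184 A
P_R2 = I_R2² × R2 = (0.001184)² × 75 = 0.0001051 W

Final answer: 0.0001051 W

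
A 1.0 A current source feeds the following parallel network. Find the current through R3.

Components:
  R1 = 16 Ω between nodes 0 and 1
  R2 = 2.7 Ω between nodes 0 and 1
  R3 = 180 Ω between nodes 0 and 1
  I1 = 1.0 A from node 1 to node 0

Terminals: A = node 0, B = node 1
All resistors sit directly between nodes 0 and 1, so they are in parallel and share one voltage V; the full source current 1 A splits among them.
1/R_par = 1/16 + 1/2.7 + 1/180 = 0.4384 S  =>  R_par = 2.281 Ω
V = I × R_par = 1 × 2.281 = 2.281 V
I_R3 = V/R3 = 2.281/180 = 0.01267 A

Final answer: 0.01267 A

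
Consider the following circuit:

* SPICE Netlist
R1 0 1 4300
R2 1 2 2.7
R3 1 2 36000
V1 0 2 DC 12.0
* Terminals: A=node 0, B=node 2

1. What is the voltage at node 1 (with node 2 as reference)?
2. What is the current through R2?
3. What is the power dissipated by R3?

Nodal analysis, taking node 2 as the 0 V reference.
Source V1 fixes V_0 = 12 V.
KCL at each unknown node (sum of currents leaving = 0; resistances in Ω):
  Node 1: (V_1 - 12)/4300 + (V_1 - 0)/2.7 + (V_1 - 0)/36000 = 0
Collecting terms: 0.3706 × V_1 = 0.002791  =>  V_1 = 0.00753 V
Part 1:
  Read off the nodal solution: V_1 = 0.00753 V
Part 2:
  I_R2 = (V_1 - V_2)/R2 = (0.00753 - 0)/2.7 = 0.002789 A
  Magnitude: I_R2 = 0.002789 A
Part 3:
  I_R3 = (V_1 - V_2)/R3 = (0.00753 - 0)/36000 = 0.0000002092 A
  P_R3 = I_R3² × R3 = (0.0000002092)² × 36000 = 0.000000001575 W

Final answers:
1. V_1 = 0.00753 V
2. I_R2 = 0.002789 A
3. P_R3 = 1.575e-09 W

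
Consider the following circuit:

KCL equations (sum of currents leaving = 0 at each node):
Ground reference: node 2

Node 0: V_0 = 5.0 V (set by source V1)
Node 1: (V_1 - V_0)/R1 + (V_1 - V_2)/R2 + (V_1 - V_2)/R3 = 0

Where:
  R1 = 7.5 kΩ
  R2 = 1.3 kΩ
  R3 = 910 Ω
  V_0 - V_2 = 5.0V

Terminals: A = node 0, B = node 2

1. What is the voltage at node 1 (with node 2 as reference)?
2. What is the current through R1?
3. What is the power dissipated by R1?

Nodal analysis, taking node 2 as the 0 V reference.
Source V1 fixes V_0 = 5 V.
KCL at each unknown node (sum of currents leaving = 0; resistances in Ω):
  Node 1: (V_1 - 5)/7500 + (V_1 - 0)/1300 + (V_1 - 0)/910 = 0
Collecting terms: 0.002001 × V_1 = 0.0006667  =>  V_1 = 0.3331 V
Part 1:
  Read off the nodal solution: V_1 = 0.3331 V
Part 2:
  I_R1 = (V_0 - V_1)/R1 = (5 - 0.3331)/7500 = 0.0006223 A
  Magnitude: I_R1 = 0.0006223 A
Part 3:
  I_R1 = (V_0 - V_1)/R1 = (5 - 0.3331)/7500 = 0.0006223 A
  P_R1 = I_R1² × R1 = (0.0006223)² × 7500 = 0.002904 W

Final answers:
1. V_1 = 0.3331 V
2. I_R1 = 0.0006223 A
3. P_R1 = 0.002904 W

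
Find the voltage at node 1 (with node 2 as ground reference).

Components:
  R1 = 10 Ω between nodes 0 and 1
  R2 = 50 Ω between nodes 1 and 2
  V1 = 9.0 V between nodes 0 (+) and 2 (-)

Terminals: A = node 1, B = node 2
Nodal analysis, taking node 2 as the 0 V reference.
Source V1 fixes V_0 = 9 V.
KCL at each unknown node (sum of currents leaving = 0; resistances in Ω):
  Node 1: (V_1 - 9)/10 + (V_1 - 0)/50 = 0
Collecting terms: 0.12 × V_1 = 0.9  =>  V_1 = 7.5 V
The requested potential is V_1 = 7.5 V.

Final answer: V_1 = 7.5 V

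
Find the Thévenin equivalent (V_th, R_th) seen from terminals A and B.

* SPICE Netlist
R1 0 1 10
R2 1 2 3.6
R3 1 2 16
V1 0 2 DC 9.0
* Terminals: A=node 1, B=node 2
Step 1 — V_th is the open-circuit voltage V_A - V_B (nothing connected across the terminals).
Nodal analysis, taking node 2 as the 0 V reference.
Source V1 fixes V_0 = 9 V.
KCL at each unknown node (sum of currents leaving = 0; resistances in Ω):
  Node 1: (V_1 - 9)/10 + (V_1 - 0)/3.6 + (V_1 - 0)/16 = 0
Collecting terms: 0.4403 × V_1 = 0.9  =>  V_1 = 2.044 V
V_th = V_1 - V_2 = 2.044 - 0 = 2.044 V
Step 2 — R_th: zero the source — replace V1 by a short circuit (node 2 merges into node 0) — and find the resistance seen between A (node 1) and B (node 0).
Reduce the network between node 1 (A) and node 0 (B) by series/parallel combination:
  Rp1 = R1 ‖ R2 ‖ R3 (parallel, all between nodes 0 and 1) = 1/(1/10 + 1/3.6 + 1/16) = 2.271 Ω
R_th = 2.271 Ω

Final answer: V_th = 2.044 V, R_th = 2.271 Ω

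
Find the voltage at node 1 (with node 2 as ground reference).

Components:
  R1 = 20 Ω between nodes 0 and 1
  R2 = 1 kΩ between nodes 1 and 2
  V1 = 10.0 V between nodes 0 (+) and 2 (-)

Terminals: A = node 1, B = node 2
Nodal analysis, taking node 2 as the 0 V reference.
Source V1 fixes V_0 = 10 V.
KCL at each unknown node (sum of currents leaving = 0; resistances in Ω):
  Node 1: (V_1 - 10)/20 + (V_1 - 0)/1000 = 0
Collecting terms: 0.051 × V_1 = 0.5  =>  V_1 = 9.804 V
The requested potential is V_1 = 9.804 V.

Final answer: V_1 = 9.804 V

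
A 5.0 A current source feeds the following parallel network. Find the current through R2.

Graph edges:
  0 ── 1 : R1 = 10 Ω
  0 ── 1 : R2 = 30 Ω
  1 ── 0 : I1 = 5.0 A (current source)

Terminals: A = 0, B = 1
All resistors sit directly between nodes 0 and 1, so they are in parallel and share one voltage V; the full source current 5 A splits among them.
1/R_par = 1/10 + 1/30 = 0.1333 S  =>  R_par = 7.5 Ω
V = I × R_par = 5 × 7.5 = 37.5 V
I_R2 = V/R2 = 37.5/30 = 1.25 A

Final answer: 1.25 A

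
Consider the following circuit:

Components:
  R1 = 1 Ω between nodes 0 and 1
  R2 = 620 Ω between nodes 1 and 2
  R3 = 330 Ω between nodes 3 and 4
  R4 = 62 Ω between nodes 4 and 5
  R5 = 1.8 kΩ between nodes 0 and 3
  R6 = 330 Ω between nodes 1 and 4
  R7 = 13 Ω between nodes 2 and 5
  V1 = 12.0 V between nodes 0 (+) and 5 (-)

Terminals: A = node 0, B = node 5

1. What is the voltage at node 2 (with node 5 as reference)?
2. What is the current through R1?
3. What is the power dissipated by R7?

Nodal analysis, taking node 5 as the 0 V reference.
Source V1 fixes V_0 = 12 V.
KCL at each unknown node (sum of currents leaving = 0; resistances in Ω):
  Node 1: (V_1 - 12)/1 + (V_1 - V_2)/620 + (V_1 - V_4)/330 = 0
  Node 2: (V_2 - V_1)/620 + (V_2 - 0)/13 = 0
  Node 3: (V_3 - V_4)/330 + (V_3 - 12)/1800 = 0
  Node 4: (V_4 - V_3)/330 + (V_4 - 0)/62 + (V_4 - V_1)/330 = 0
Collecting terms (coefficients in siemens):
  1.005·V_1 - 0.001613·V_2 - 0.00303·V_4 = 12
  0.07854·V_2 - 0.001613·V_1 = 0
  0.003586·V_3 - 0.00303·V_4 = 0.006667
  0.02219·V_4 - 0.00303·V_1 - 0.00303·V_3 = 0
Solving these 4 simultaneous equations (Gaussian elimination) gives:
  V_1 = 11.95 V, V_2 = 0.2454 V, V_3 = 3.661 V, V_4 = 2.132 V
Part 1:
  Read off the nodal solution: V_2 = 0.2454 V
Part 2:
  I_R1 = (V_0 - V_1)/R1 = (12 - 11.95)/1 = 0.04864 A
  Magnitude: I_R1 = 0.04864 A
Part 3:
  I_R7 = (V_2 - V_5)/R7 = (0.2454 - 0)/13 = 0.01888 A
  P_R7 = I_R7² × R7 = (0.01888)² × 13 = 0.004634 W

Final answers:
1. V_2 = 0.2454 V
2. I_R1 = 0.04864 A
3. P_R7 = 0.004634 W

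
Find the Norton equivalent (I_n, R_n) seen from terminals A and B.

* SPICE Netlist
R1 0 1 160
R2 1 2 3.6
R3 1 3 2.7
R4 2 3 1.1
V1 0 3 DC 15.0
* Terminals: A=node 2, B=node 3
Find the Thévenin equivalent first; then I_n = V_th/R_th and R_n = R_th.
Step 1 — V_th is the open-circuit voltage V_A - V_B (nothing connected across the terminals).
Nodal analysis, taking node 3 as the 0 V reference.
Source V1 fixes V_0 = 15 V.
KCL at each unknown node (sum of currents leaving = 0; resistances in Ω):
  Node 1: (V_1 - 15)/160 + (V_1 - V_2)/3.6 + (V_1 - 0)/2.7 = 0
  Node 2: (V_2 - V_1)/3.6 + (V_2 - 0)/1.1 = 0
Collecting terms (coefficients in siemens):
  0.6544·V_1 - 0.2778·V_2 = 0.09375
  1.187·V_2 - 0.2778·V_1 = 0
Determinant D = (0.6544)(1.187) - (-0.2778)(-0.2778) = 0.6995
V_1 = [(0.09375)(1.187) - (-0.2778)(0)]/D = 0.1591 V
V_2 = [(0.6544)(0) - (0.09375)(-0.2778)]/D = 0.03723 V
V_th = V_2 - V_3 = 0.03723 - 0 = 0.03723 V
Step 2 — R_th: zero the source — replace V1 by a short circuit (node 3 merges into node 0) — and find the resistance seen between A (node 2) and B (node 0).
Reduce the network between node 2 (A) and node 0 (B) by series/parallel combination:
  Rp1 = R1 ‖ R3 (parallel, both between nodes 0 and 1) = 1/(1/160 + 1/2.7) = 2.655 Ω
  Rs1 = R2 + Rp1 (series, joined only at node 1) = 3.6 + 2.655 = 6.255 Ω
  Rp2 = R4 ‖ Rs1 (parallel, both between nodes 0 and 2) = 1/(1/1.1 + 1/6.255) = 0.9355 Ω
R_th = 0.9355 Ω
I_n = V_th/R_th = 0.03723/0.9355 = 0.03979 A, and R_n = R_th = 0.9355 Ω

Final answer: I_n = 0.03979 A, R_n = 0.9355 Ω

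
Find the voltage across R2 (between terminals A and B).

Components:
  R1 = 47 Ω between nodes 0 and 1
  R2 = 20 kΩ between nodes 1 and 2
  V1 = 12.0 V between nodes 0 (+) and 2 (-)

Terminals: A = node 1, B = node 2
R1 and R2 are in series across V1 (node 0 → node 1 → node 2), and the output A–B is taken across R2, so this is a voltage divider.
Series current: I = V1/(R1 + R2) = 12/(47 + 20000) = 12/20050 = 0.0005986 A
V_R2 = I × R2 = V1 × R2/(R1 + R2) = 12 × 20000/20050 = 11.97 V

Final answer: 11.97 V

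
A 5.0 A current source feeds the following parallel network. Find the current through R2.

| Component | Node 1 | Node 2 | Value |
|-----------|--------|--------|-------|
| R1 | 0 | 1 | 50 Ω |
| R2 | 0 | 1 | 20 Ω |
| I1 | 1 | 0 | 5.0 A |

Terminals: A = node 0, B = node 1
All resistors sit directly between nodes 0 and 1, so they are in parallel and share one voltage V; the full source current 5 A splits among them.
1/R_par = 1/50 + 1/20 = 0.07 S  =>  R_par = 14.29 Ω
V = I × R_par = 5 × 14.29 = 71.43 V
I_R2 = V/R2 = 71.43/20 = 3.571 A

Final answer: 3.571 A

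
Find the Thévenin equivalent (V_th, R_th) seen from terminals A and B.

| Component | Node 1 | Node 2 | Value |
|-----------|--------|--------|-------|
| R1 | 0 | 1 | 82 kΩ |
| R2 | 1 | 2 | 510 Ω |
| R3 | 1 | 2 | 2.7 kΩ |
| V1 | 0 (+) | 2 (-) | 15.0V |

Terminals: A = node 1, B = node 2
Step 1 — V_th is the open-circuit voltage V_A - V_B (nothing connected across the terminals).
Nodal analysis, taking node 2 as the 0 V reference.
Source V1 fixes V_0 = 15 V.
KCL at each unknown node (sum of currents leaving = 0; resistances in Ω):
  Node 1: (V_1 - 15)/82000 + (V_1 - 0)/510 + (V_1 - 0)/2700 = 0
Collecting terms: 0.002343 × V_1 = 0.0001829  =>  V_1 = 0.07806 V
V_th = V_1 - V_2 = 0.07806 - 0 = 0.07806 V
Step 2 — R_th: zero the source — replace V1 by a short circuit (node 2 merges into node 0) — and find the resistance seen between A (node 1) and B (node 0).
Reduce the network between node 1 (A) and node 0 (B) by series/parallel combination:
  Rp1 = R1 ‖ R2 ‖ R3 (parallel, all between nodes 0 and 1) = 1/(1/82000 + 1/510 + 1/2700) = 426.7 Ω
R_th = 426.7 Ω

Final answer: V_th = 0.07806 V, R_th = 426.7 Ω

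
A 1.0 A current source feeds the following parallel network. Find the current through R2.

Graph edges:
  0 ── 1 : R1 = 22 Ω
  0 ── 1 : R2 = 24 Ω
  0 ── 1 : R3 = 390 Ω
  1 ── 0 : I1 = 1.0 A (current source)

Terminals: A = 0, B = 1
All resistors sit directly between nodes 0 and 1, so they are in parallel and share one voltage V; the full source current 1 A splits among them.
1/R_par = 1/22 + 1/24 + 1/390 = 0.08969 S  =>  R_par = 11.15 Ω
V = I × R_par = 1 × 11.15 = 11.15 V
I_R2 = V/R2 = 11.15/24 = 0.4646 A

Final answer: 0.4646 A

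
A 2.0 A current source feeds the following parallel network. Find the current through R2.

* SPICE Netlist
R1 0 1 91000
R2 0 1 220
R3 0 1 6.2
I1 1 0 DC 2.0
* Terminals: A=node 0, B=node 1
All resistors sit directly between nodes 0 and 1, so they are in parallel and share one voltage V; the full source current 2 A splits among them.
1/R_par = 1/91000 + 1/220 + 1/6.2 = 0.1658 S  =>  R_par = 6.03 Ω
V = I × R_par = 2 × 6.03 = 12.06 V
I_R2 = V/R2 = 12.06/220 = 0.05482 A

Final answer: 0.05482 A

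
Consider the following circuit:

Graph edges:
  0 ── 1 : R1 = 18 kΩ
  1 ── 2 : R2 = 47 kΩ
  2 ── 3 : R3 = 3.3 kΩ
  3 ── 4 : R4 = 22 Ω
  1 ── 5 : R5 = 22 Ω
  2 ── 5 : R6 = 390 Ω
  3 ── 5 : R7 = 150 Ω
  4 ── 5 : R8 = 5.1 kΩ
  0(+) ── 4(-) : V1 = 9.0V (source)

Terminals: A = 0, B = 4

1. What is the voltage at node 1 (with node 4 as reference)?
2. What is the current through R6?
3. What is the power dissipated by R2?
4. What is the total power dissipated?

Nodal analysis, taking node 4 as the 0 V reference.
Source V1 fixes V_0 = 9 V.
KCL at each unknown node (sum of currents leaving = 0; resistances in Ω):
  Node 1: (V_1 - 9)/18000 + (V_1 - V_2)/47000 + (V_1 - V_5)/22 = 0
  Node 2: (V_2 - V_1)/47000 + (V_2 - V_3)/3300 + (V_2 - V_5)/390 = 0
  Node 3: (V_3 - V_2)/3300 + (V_3 - 0)/22 + (V_3 - V_5)/150 = 0
  Node 5: (V_5 - V_1)/22 + (V_5 - V_2)/390 + (V_5 - V_3)/150 + (V_5 - 0)/5100 = 0
Collecting terms (coefficients in siemens):
  0.04553·V_1 - 0.00002128·V_2 - 0.04545·V_5 = 0.0005
  0.002888·V_2 - 0.00002128·V_1 - 0.000303·V_3 - 0.002564·V_5 = 0
  0.05242·V_3 - 0.000303·V_2 - 0.006667·V_5 = 0
  0.05488·V_5 - 0.04545·V_1 - 0.002564·V_2 - 0.006667·V_3 = 0
Solving these 4 simultaneous equations (Gaussian elimination) gives:
  V_1 = 0.09052 V, V_2 = 0.07247 V, V_3 = 0.01055 V, V_5 = 0.07963 V
Part 1:
  Read off the nodal solution: V_1 = 0.09052 V
Part 2:
  I_R6 = (V_2 - V_5)/R6 = (0.07247 - 0.07963)/390 = -0.00001838 A
  Magnitude: I_R6 = 0.00001838 A
Part 3:
  I_R2 = (V_1 - V_2)/R2 = (0.09052 - 0.07247)/47000 = 0.000000384 A
  P_R2 = I_R2² × R2 = (0.000000384)² × 47000 = 0.000000006931 W
Part 4:
  Power in each resistor, P = (ΔV)²/R:
    P_R1 = (9 - 0.09052)²/18000 = 0.00441 W
    P_R2 = (0.09052 - 0.07247)²/47000 = 0.000000006931 W
    P_R3 = (0.07247 - 0.01055)²/3300 = 0.000001162 W
    P_R4 = (0.01055 - 0)²/22 = 0.000005055 W
    P_R5 = (0.09052 - 0.07963)²/22 = 0.000005382 W
    P_R6 = (0.07247 - 0.07963)²/390 = 0.0000001317 W
    P_R7 = (0.01055 - 0.07963)²/150 = 0.00003182 W
    P_R8 = (0 - 0.07963)²/5100 = 0.000001243 W
  P_total = P_R1 + P_R2 + P_R3 + P_R4 + P_R5 + P_R6 + P_R7 + P_R8 = 0.004455 W

Final answers:
1. V_1 = 0.09052 V
2. I_R6 = 1.838e-05 A
3. P_R2 = 6.931e-09 W
4. P_total = 0.004455 W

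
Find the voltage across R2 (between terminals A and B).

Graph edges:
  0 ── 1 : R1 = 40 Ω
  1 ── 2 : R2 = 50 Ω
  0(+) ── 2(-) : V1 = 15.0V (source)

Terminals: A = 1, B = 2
R1 and R2 are in series across V1 (node 0 → node 1 → node 2), and the output A–B is taken across R2, so this is a voltage divider.
Series current: I = V1/(R1 + R2) = 15/(40 + 50) = 15/90 = 0.1667 A
V_R2 = I × R2 = V1 × R2/(R1 + R2) = 15 × 50/90 = 8.333 V

Final answer: 8.333 V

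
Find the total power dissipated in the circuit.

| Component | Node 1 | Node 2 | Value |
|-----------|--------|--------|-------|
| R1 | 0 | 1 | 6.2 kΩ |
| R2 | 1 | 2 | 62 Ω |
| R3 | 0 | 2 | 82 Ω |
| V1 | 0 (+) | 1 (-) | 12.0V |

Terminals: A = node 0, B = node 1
Nodal analysis, taking node 1 as the 0 V reference.
Source V1 fixes V_0 = 12 V.
KCL at each unknown node (sum of currents leaving = 0; resistances in Ω):
  Node 2: (V_2 - 0)/62 + (V_2 - 12)/82 = 0
Collecting terms: 0.02832 × V_2 = 0.1463  =>  V_2 = 5.167 V
Power in each resistor, P = (ΔV)²/R:
  P_R1 = (12 - 0)²/6200 = 0.02323 W
  P_R2 = (0 - 5.167)²/62 = 0.4306 W
  P_R3 = (12 - 5.167)²/82 = 0.5694 W
P_total = P_R1 + P_R2 + P_R3 = 1.023 W

Final answer: 1.023 W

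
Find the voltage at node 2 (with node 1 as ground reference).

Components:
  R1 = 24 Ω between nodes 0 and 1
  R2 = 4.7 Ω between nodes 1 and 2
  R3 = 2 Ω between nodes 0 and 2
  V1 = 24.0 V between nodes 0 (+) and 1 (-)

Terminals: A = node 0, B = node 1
Nodal analysis, taking node 1 as the 0 V reference.
Source V1 fixes V_0 = 24 V.
KCL at each unknown node (sum of currents leaving = 0; resistances in Ω):
  Node 2: (V_2 - 0)/4.7 + (V_2 - 24)/2 = 0
Collecting terms: 0.7128 × V_2 = 12  =>  V_2 = 16.84 V
The requested potential is V_2 = 16.84 V.

Final answer: V_2 = 16.84 V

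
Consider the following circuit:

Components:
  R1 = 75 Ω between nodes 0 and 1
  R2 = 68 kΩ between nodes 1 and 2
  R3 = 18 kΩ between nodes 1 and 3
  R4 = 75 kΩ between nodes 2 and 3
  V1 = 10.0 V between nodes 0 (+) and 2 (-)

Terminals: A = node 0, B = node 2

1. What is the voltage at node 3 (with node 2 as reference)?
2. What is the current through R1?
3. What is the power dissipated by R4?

Nodal analysis, taking node 2 as the 0 V reference.
Source V1 fixes V_0 = 10 V.
KCL at each unknown node (sum of currents leaving = 0; resistances in Ω):
  Node 1: (V_1 - 10)/75 + (V_1 - 0)/68000 + (V_1 - V_3)/18000 = 0
  Node 3: (V_3 - V_1)/18000 + (V_3 - 0)/75000 = 0
Collecting terms (coefficients in siemens):
  0.0134·V_1 - 0.00005556·V_3 = 0.1333
  0.00006889·V_3 - 0.00005556·V_1 = 0
Determinant D = (0.0134)(0.00006889) - (-0.00005556)(-0.00005556) = 0.0000009203
V_1 = [(0.1333)(0.00006889) - (-0.00005556)(0)]/D = 9.981 V
V_3 = [(0.0134)(0) - (0.1333)(-0.00005556)]/D = 8.049 V
Part 1:
  Read off the nodal solution: V_3 = 8.049 V
Part 2:
  I_R1 = (V_0 - V_1)/R1 = (10 - 9.981)/75 = 0.0002541 A
  Magnitude: I_R1 = 0.0002541 A
Part 3:
  I_R4 = (V_2 - V_3)/R4 = (0 - 8.049)/75000 = -0.0001073 A
  P_R4 = I_R4² × R4 = (-0.0001073)² × 75000 = 0.0008639 W

Final answers:
1. V_3 = 8.049 V
2. I_R1 = 0.0002541 A
3. P_R4 = 0.0008639 W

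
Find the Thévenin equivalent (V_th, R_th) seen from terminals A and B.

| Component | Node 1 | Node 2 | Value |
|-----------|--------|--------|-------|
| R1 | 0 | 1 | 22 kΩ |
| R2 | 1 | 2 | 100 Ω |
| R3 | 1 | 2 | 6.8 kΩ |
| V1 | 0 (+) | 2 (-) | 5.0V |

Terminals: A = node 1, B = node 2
Step 1 — V_th is the open-circuit voltage V_A - V_B (nothing connected across the terminals).
Nodal analysis, taking node 2 as the 0 V reference.
Source V1 fixes V_0 = 5 V.
KCL at each unknown node (sum of currents leaving = 0; resistances in Ω):
  Node 1: (V_1 - 5)/22000 + (V_1 - 0)/100 + (V_1 - 0)/6800 = 0
Collecting terms: 0.01019 × V_1 = 0.0002273  =>  V_1 = 0.0223 V
V_th = V_1 - V_2 = 0.0223 - 0 = 0.0223 V
Step 2 — R_th: zero the source — replace V1 by a short circuit (node 2 merges into node 0) — and find the resistance seen between A (node 1) and B (node 0).
Reduce the network between node 1 (A) and node 0 (B) by series/parallel combination:
  Rp1 = R1 ‖ R2 ‖ R3 (parallel, all between nodes 0 and 1) = 1/(1/22000 + 1/100 + 1/6800) = 98.11 Ω
R_th = 98.11 Ω

Final answer: V_th = 0.0223 V, R_th = 98.11 Ω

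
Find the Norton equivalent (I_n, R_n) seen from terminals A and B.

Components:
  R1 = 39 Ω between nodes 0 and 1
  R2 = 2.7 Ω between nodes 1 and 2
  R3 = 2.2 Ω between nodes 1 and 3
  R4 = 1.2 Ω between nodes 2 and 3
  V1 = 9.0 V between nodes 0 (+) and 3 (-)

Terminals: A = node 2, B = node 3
Find the Thévenin equivalent first; then I_n = V_th/R_th and R_n = R_th.
Step 1 — V_th is the open-circuit voltage V_A - V_B (nothing connected across the terminals).
Nodal analysis, taking node 3 as the 0 V reference.
Source V1 fixes V_0 = 9 V.
KCL at each unknown node (sum of currents leaving = 0; resistances in Ω):
  Node 1: (V_1 - 9)/39 + (V_1 - V_2)/2.7 + (V_1 - 0)/2.2 = 0
  Node 2: (V_2 - V_1)/2.7 + (V_2 - 0)/1.2 = 0
Collecting terms (coefficients in siemens):
  0.8506·V_1 - 0.3704·V_2 = 0.2308
  1.204·V_2 - 0.3704·V_1 = 0
Determinant D = (0.8506)(1.204) - (-0.3704)(-0.3704) = 0.8866
V_1 = [(0.2308)(1.204) - (-0.3704)(0)]/D = 0.3133 V
V_2 = [(0.8506)(0) - (0.2308)(-0.3704)]/D = 0.0964 V
V_th = V_2 - V_3 = 0.0964 - 0 = 0.0964 V
Step 2 — R_th: zero the source — replace V1 by a short circuit (node 3 merges into node 0) — and find the resistance seen between A (node 2) and B (node 0).
Reduce the network between node 2 (A) and node 0 (B) by series/parallel combination:
  Rp1 = R1 ‖ R3 (parallel, both between nodes 0 and 1) = 1/(1/39 + 1/2.2) = 2.083 Ω
  Rs1 = R2 + Rp1 (series, joined only at node 1) = 2.7 + 2.083 = 4.783 Ω
  Rp2 = R4 ‖ Rs1 (parallel, both between nodes 0 and 2) = 1/(1/1.2 + 1/4.783) = 0.9593 Ω
R_th = 0.9593 Ω
I_n = V_th/R_th = 0.0964/0.9593 = 0.1005 A, and R_n = R_th = 0.9593 Ω

Final answer: I_n = 0.1005 A, R_n = 0.9593 Ω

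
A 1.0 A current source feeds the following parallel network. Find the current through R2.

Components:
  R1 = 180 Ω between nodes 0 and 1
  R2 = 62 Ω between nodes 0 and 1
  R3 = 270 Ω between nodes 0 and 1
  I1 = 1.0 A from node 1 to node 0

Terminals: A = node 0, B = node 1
All resistors sit directly between nodes 0 and 1, so they are in parallel and share one voltage V; the full source current 1 A splits among them.
1/R_par = 1/180 + 1/62 + 1/270 = 0.02539 S  =>  R_par = 39.39 Ω
V = I × R_par = 1 × 39.39 = 39.39 V
I_R2 = V/R2 = 39.39/62 = 0.6353 A

Final answer: 0.6353 A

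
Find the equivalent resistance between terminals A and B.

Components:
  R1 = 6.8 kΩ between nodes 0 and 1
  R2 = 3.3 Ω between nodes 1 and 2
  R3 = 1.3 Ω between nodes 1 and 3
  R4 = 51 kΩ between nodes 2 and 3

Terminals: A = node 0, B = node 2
Reduce the network between node 0 (A) and node 2 (B) by series/parallel combination:
  Rs1 = R3 + R4 (series, joined only at node 3) = 1.3 + 51000 = 51000 Ω
  Rp1 = R2 ‖ Rs1 (parallel, both between nodes 1 and 2) = 1/(1/3.3 + 1/51000) = 3.3 Ω
  Rs2 = R1 + Rp1 (series, joined only at node 1) = 6800 + 3.3 = 6803 Ω
R_eq = 6.803 kΩ

Final answer: 6.803 kΩ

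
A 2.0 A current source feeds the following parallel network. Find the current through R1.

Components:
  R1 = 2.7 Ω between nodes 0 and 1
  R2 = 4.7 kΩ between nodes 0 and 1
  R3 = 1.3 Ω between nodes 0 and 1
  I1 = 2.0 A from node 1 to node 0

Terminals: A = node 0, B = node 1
All resistors sit directly between nodes 0 and 1, so they are in parallel and share one voltage V; the full source current 2 A splits among them.
1/R_par = 1/2.7 + 1/4700 + 1/1.3 = 1.14 S  =>  R_par = 0.8773 Ω
V = I × R_par = 2 × 0.8773 = 1.755 V
I_R1 = V/R1 = 1.755/2.7 = 0.6499 A

Final answer: 0.6499 A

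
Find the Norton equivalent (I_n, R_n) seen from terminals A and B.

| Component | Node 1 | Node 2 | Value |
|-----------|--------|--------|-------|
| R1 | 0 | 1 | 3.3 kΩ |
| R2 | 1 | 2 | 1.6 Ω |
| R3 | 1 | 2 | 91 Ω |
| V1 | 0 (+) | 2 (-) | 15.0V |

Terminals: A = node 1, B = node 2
Find the Thévenin equivalent first; then I_n = V_th/R_th and R_n = R_th.
Step 1 — V_th is the open-circuit voltage V_A - V_B (nothing connected across the terminals).
Nodal analysis, taking node 2 as the 0 V reference.
Source V1 fixes V_0 = 15 V.
KCL at each unknown node (sum of currents leaving = 0; resistances in Ω):
  Node 1: (V_1 - 15)/3300 + (V_1 - 0)/1.6 + (V_1 - 0)/91 = 0
Collecting terms: 0.6363 × V_1 = 0.004545  =>  V_1 = 0.007144 V
V_th = V_1 - V_2 = 0.007144 - 0 = 0.007144 V
Step 2 — R_th: zero the source — replace V1 by a short circuit (node 2 merges into node 0) — and find the resistance seen between A (node 1) and B (node 0).
Reduce the network between node 1 (A) and node 0 (B) by series/parallel combination:
  Rp1 = R1 ‖ R2 ‖ R3 (parallel, all between nodes 0 and 1) = 1/(1/3300 + 1/1.6 + 1/91) = 1.572 Ω
R_th = 1.572 Ω
I_n = V_th/R_th = 0.007144/1.572 = 0.004545 A, and R_n = R_th = 1.572 Ω

Final answer: I_n = 0.004545 A, R_n = 1.572 Ω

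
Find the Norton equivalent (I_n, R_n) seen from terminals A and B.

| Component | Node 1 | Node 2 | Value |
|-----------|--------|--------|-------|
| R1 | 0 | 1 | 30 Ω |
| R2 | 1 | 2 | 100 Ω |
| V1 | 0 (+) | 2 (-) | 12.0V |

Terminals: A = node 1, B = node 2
Find the Thévenin equivalent first; then I_n = V_th/R_th and R_n = R_th.
Step 1 — V_th is the open-circuit voltage V_A - V_B (nothing connected across the terminals).
Nodal analysis, taking node 2 as the 0 V reference.
Source V1 fixes V_0 = 12 V.
KCL at each unknown node (sum of currents leaving = 0; resistances in Ω):
  Node 1: (V_1 - 12)/30 + (V_1 - 0)/100 = 0
Collecting terms: 0.04333 × V_1 = 0.4  =>  V_1 = 9.231 V
V_th = V_1 - V_2 = 9.231 - 0 = 9.231 V
Step 2 — R_th: zero the source — replace V1 by a short circuit (node 2 merges into node 0) — and find the resistance seen between A (node 1) and B (node 0).
Reduce the network between node 1 (A) and node 0 (B) by series/parallel combination:
  Rp1 = R1 ‖ R2 (parallel, both between nodes 0 and 1) = 1/(1/30 + 1/100) = 23.08 Ω
R_th = 23.08 Ω
I_n = V_th/R_th = 9.231/23.08 = 0.4 A, and R_n = R_th = 23.08 Ω

Final answer: I_n = 0.4 A, R_n = 23.08 Ω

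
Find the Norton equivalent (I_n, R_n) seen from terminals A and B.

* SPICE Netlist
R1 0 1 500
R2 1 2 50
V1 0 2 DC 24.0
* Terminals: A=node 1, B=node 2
Find the Thévenin equivalent first; then I_n = V_th/R_th and R_n = R_th.
Step 1 — V_th is the open-circuit voltage V_A - V_B (nothing connected across the terminals).
Nodal analysis, taking node 2 as the 0 V reference.
Source V1 fixes V_0 = 24 V.
KCL at each unknown node (sum of currents leaving = 0; resistances in Ω):
  Node 1: (V_1 - 24)/500 + (V_1 - 0)/50 = 0
Collecting terms: 0.022 × V_1 = 0.048  =>  V_1 = 2.182 V
V_th = V_1 - V_2 = 2.182 - 0 = 2.182 V
Step 2 — R_th: zero the source — replace V1 by a short circuit (node 2 merges into node 0) — and find the resistance seen between A (node 1) and B (node 0).
Reduce the network between node 1 (A) and node 0 (B) by series/parallel combination:
  Rp1 = R1 ‖ R2 (parallel, both between nodes 0 and 1) = 1/(1/500 + 1/50) = 45.45 Ω
R_th = 45.45 Ω
I_n = V_th/R_th = 2.182/45.45 = 0.048 A, and R_n = R_th = 45.45 Ω

Final answer: I_n = 0.048 A, R_n = 45.45 Ω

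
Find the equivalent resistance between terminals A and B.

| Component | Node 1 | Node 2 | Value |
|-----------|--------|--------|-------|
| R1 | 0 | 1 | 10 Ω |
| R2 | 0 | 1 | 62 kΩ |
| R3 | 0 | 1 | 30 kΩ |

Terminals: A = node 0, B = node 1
Reduce the network between node 0 (A) and node 1 (B) by series/parallel combination:
  Rp1 = R1 ‖ R2 ‖ R3 (parallel, all between nodes 0 and 1) = 1/(1/10 + 1/62000 + 1/30000) = 9.995 Ω
R_eq = 9.995 Ω

Final answer: 9.995 Ω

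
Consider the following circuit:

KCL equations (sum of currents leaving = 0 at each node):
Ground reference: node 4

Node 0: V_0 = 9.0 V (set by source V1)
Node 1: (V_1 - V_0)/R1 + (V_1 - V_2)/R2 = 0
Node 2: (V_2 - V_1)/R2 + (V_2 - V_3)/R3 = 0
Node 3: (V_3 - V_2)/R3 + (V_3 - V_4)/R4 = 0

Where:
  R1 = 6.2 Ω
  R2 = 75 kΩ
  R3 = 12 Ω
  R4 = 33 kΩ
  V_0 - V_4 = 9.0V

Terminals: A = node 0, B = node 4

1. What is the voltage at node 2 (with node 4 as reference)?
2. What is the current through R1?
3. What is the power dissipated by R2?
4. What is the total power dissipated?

Nodal analysis, taking node 4 as the 0 V reference.
Source V1 fixes V_0 = 9 V.
KCL at each unknown node (sum of currents leaving = 0; resistances in Ω):
  Node 1: (V_1 - 9)/6.2 + (V_1 - V_2)/75000 = 0
  Node 2: (V_2 - V_1)/75000 + (V_2 - V_3)/12 = 0
  Node 3: (V_3 - V_2)/12 + (V_3 - 0)/33000 = 0
Collecting terms (coefficients in siemens):
  0.1613·V_1 - 0.00001333·V_2 = 1.452
  0.08335·V_2 - 0.00001333·V_1 - 0.08333·V_3 = 0
  0.08336·V_3 - 0.08333·V_2 = 0
Solving these 3 simultaneous equations (Gaussian elimination) gives:
  V_1 = 8.999 V, V_2 = 2.751 V, V_3 = 2.75 V
Part 1:
  Read off the nodal solution: V_2 = 2.751 V
Part 2:
  I_R1 = (V_0 - V_1)/R1 = (9 - 8.999)/6.2 = 0.00008332 A
  Magnitude: I_R1 = 0.00008332 A
Part 3:
  I_R2 = (V_1 - V_2)/R2 = (8.999 - 2.751)/75000 = 0.00008332 A
  P_R2 = I_R2² × R2 = (0.00008332)² × 75000 = 0.0005207 W
Part 4:
  Power in each resistor, P = (ΔV)²/R:
    P_R1 = (9 - 8.999)²/6.2 = 0.00000004304 W
    P_R2 = (8.999 - 2.751)²/75000 = 0.0005207 W
    P_R3 = (2.751 - 2.75)²/12 = 0.00000008331 W
    P_R4 = (2.75 - 0)²/33000 = 0.0002291 W
  P_total = P_R1 + P_R2 + P_R3 + P_R4 = 0.0007499 W

Final answers:
1. V_2 = 2.751 V
2. I_R1 = 8.332e-05 A
3. P_R2 = 0.0005207 W
4. P_total = 0.0007499 W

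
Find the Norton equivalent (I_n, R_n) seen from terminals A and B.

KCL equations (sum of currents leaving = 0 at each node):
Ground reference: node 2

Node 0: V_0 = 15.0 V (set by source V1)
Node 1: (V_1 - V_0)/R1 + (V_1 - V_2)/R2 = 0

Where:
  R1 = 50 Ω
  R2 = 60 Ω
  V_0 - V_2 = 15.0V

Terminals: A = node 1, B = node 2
Find the Thévenin equivalent first; then I_n = V_th/R_th and R_n = R_th.
Step 1 — V_th is the open-circuit voltage V_A - V_B (nothing connected across the terminals).
Nodal analysis, taking node 2 as the 0 V reference.
Source V1 fixes V_0 = 15 V.
KCL at each unknown node (sum of currents leaving = 0; resistances in Ω):
  Node 1: (V_1 - 15)/50 + (V_1 - 0)/60 = 0
Collecting terms: 0.03667 × V_1 = 0.3  =>  V_1 = 8.182 V
V_th = V_1 - V_2 = 8.182 - 0 = 8.182 V
Step 2 — R_th: zero the source — replace V1 by a short circuit (node 2 merges into node 0) — and find the resistance seen between A (node 1) and B (node 0).
Reduce the network between node 1 (A) and node 0 (B) by series/parallel combination:
  Rp1 = R1 ‖ R2 (parallel, both between nodes 0 and 1) = 1/(1/50 + 1/60) = 27.27 Ω
R_th = 27.27 Ω
I_n = V_th/R_th = 8.182/27.27 = 0.3 A, and R_n = R_th = 27.27 Ω

Final answer: I_n = 0.3 A, R_n = 27.27 Ω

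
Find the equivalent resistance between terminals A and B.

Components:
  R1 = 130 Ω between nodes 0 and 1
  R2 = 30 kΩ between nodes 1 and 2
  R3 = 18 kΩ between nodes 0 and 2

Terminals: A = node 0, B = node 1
Reduce the network between node 0 (A) and node 1 (B) by series/parallel combination:
  Rs1 = R3 + R2 (series, joined only at node 2) = 18000 + 30000 = 48000 Ω
  Rp1 = R1 ‖ Rs1 (parallel, both between nodes 0 and 1) = 1/(1/130 + 1/48000) = 129.6 Ω
R_eq = 129.6 Ω

Final answer: 129.6 Ω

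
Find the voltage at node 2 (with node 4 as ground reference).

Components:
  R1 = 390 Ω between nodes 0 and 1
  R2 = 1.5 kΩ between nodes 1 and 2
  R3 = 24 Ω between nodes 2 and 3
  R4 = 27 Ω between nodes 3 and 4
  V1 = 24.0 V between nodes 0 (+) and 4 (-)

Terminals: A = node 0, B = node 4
Nodal analysis, taking node 4 as the 0 V reference.
Source V1 fixes V_0 = 24 V.
KCL at each unknown node (sum of currents leaving = 0; resistances in Ω):
  Node 1: (V_1 - 24)/390 + (V_1 - V_2)/1500 = 0
  Node 2: (V_2 - V_1)/1500 + (V_2 - V_3)/24 = 0
  Node 3: (V_3 - V_2)/24 + (V_3 - 0)/27 = 0
Collecting terms (coefficients in siemens):
  0.003231·V_1 - 0.0006667·V_2 = 0.06154
  0.04233·V_2 - 0.0006667·V_1 - 0.04167·V_3 = 0
  0.0787·V_3 - 0.04167·V_2 = 0
Solving these 3 simultaneous equations (Gaussian elimination) gives:
  V_1 = 19.18 V, V_2 = 0.6306 V, V_3 = 0.3338 V
The requested potential is V_2 = 0.6306 V.

Final answer: V_2 = 0.6306 V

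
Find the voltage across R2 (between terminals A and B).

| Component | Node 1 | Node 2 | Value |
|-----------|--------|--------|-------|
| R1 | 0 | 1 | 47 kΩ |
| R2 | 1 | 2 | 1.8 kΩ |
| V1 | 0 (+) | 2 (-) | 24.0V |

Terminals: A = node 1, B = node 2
R1 and R2 are in series across V1 (node 0 → node 1 → node 2), and the output A–B is taken across R2, so this is a voltage divider.
Series current: I = V1/(R1 + R2) = 24/(47000 + 1800) = 24/48800 = 0.0004918 A
V_R2 = I × R2 = V1 × R2/(R1 + R2) = 24 × 1800/48800 = 0.8852 V

Final answer: 0.8852 V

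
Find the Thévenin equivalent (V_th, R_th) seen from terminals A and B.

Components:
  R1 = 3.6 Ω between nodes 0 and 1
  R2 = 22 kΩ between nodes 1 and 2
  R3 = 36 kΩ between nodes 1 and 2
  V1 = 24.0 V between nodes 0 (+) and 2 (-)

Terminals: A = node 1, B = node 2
Step 1 — V_th is the open-circuit voltage V_A - V_B (nothing connected across the terminals).
Nodal analysis, taking node 2 as the 0 V reference.
Source V1 fixes V_0 = 24 V.
KCL at each unknown node (sum of currents leaving = 0; resistances in Ω):
  Node 1: (V_1 - 24)/3.6 + (V_1 - 0)/22000 + (V_1 - 0)/36000 = 0
Collecting terms: 0.2779 × V_1 = 6.667  =>  V_1 = 23.99 V
V_th = V_1 - V_2 = 23.99 - 0 = 23.99 V
Step 2 — R_th: zero the source — replace V1 by a short circuit (node 2 merges into node 0) — and find the resistance seen between A (node 1) and B (node 0).
Reduce the network between node 1 (A) and node 0 (B) by series/parallel combination:
  Rp1 = R1 ‖ R2 ‖ R3 (parallel, all between nodes 0 and 1) = 1/(1/3.6 + 1/22000 + 1/36000) = 3.599 Ω
R_th = 3.599 Ω

Final answer: V_th = 23.99 V, R_th = 3.599 Ω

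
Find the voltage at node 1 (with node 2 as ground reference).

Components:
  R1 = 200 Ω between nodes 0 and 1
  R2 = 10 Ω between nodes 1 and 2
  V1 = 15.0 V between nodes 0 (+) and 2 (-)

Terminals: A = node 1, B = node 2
Nodal analysis, taking node 2 as the 0 V reference.
Source V1 fixes V_0 = 15 V.
KCL at each unknown node (sum of currents leaving = 0; resistances in Ω):
  Node 1: (V_1 - 15)/200 + (V_1 - 0)/10 = 0
Collecting terms: 0.105 × V_1 = 0.075  =>  V_1 = 0.7143 V
The requested potential is V_1 = 0.7143 V.

Final answer: V_1 = 0.7143 V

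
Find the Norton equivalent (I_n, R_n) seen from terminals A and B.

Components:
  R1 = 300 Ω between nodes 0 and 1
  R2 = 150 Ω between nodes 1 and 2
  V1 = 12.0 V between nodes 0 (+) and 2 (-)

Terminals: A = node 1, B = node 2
Find the Thévenin equivalent first; then I_n = V_th/R_th and R_n = R_th.
Step 1 — V_th is the open-circuit voltage V_A - V_B (nothing connected across the terminals).
Nodal analysis, taking node 2 as the 0 V reference.
Source V1 fixes V_0 = 12 V.
KCL at each unknown node (sum of currents leaving = 0; resistances in Ω):
  Node 1: (V_1 - 12)/300 + (V_1 - 0)/150 = 0
Collecting terms: 0.01 × V_1 = 0.04  =>  V_1 = 4 V
V_th = V_1 - V_2 = 4 - 0 = 4 V
Step 2 — R_th: zero the source — replace V1 by a short circuit (node 2 merges into node 0) — and find the resistance seen between A (node 1) and B (node 0).
Reduce the network between node 1 (A) and node 0 (B) by series/parallel combination:
  Rp1 = R1 ‖ R2 (parallel, both between nodes 0 and 1) = 1/(1/300 + 1/150) = 100 Ω
R_th = 100 Ω
I_n = V_th/R_th = 4/100 = 0.04 A, and R_n = R_th = 100 Ω

Final answer: I_n = 0.04 A, R_n = 100 Ω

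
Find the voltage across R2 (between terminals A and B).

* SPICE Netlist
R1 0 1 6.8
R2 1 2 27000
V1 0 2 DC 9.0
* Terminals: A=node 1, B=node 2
R1 and R2 are in series across V1 (node 0 → node 1 → node 2), and the output A–B is taken across R2, so this is a voltage divider.
Series current: I = V1/(R1 + R2) = 9/(6.8 + 27000) = 9/27010 = 0.0003332 A
V_R2 = I × R2 = V1 × R2/(R1 + R2) = 9 × 27000/27010 = 8.998 V

Final answer: 8.998 V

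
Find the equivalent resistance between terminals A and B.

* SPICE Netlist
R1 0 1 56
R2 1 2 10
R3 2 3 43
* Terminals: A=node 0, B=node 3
Reduce the network between node 0 (A) and node 3 (B) by series/parallel combination:
  Rs1 = R1 + R2 (series, joined only at node 1) = 56 + 10 = 66 Ω
  Rs2 = R3 + Rs1 (series, joined only at node 2) = 43 + 66 = 109 Ω
R_eq = 109 Ω

Final answer: 109 Ω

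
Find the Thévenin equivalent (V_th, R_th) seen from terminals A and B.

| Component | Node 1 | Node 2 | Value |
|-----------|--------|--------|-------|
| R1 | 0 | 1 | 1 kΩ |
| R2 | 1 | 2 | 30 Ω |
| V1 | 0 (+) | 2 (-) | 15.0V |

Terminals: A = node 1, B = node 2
Step 1 — V_th is the open-circuit voltage V_A - V_B (nothing connected across the terminals).
Nodal analysis, taking node 2 as the 0 V reference.
Source V1 fixes V_0 = 15 V.
KCL at each unknown node (sum of currents leaving = 0; resistances in Ω):
  Node 1: (V_1 - 15)/1000 + (V_1 - 0)/30 = 0
Collecting terms: 0.03433 × V_1 = 0.015  =>  V_1 = 0.4369 V
V_th = V_1 - V_2 = 0.4369 - 0 = 0.4369 V
Step 2 — R_th: zero the source — replace V1 by a short circuit (node 2 merges into node 0) — and find the resistance seen between A (node 1) and B (node 0).
Reduce the network between node 1 (A) and node 0 (B) by series/parallel combination:
  Rp1 = R1 ‖ R2 (parallel, both between nodes 0 and 1) = 1/(1/1000 + 1/30) = 29.13 Ω
R_th = 29.13 Ω

Final answer: V_th = 0.4369 V, R_th = 29.13 Ω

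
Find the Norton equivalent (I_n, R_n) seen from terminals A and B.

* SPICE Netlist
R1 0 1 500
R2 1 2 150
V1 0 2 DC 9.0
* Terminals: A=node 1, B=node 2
Find the Thévenin equivalent first; then I_n = V_th/R_th and R_n = R_th.
Step 1 — V_th is the open-circuit voltage V_A - V_B (nothing connected across the terminals).
Nodal analysis, taking node 2 as the 0 V reference.
Source V1 fixes V_0 = 9 V.
KCL at each unknown node (sum of currents leaving = 0; resistances in Ω):
  Node 1: (V_1 - 9)/500 + (V_1 - 0)/150 = 0
Collecting terms: 0.008667 × V_1 = 0.018  =>  V_1 = 2.077 V
V_th = V_1 - V_2 = 2.077 - 0 = 2.077 V
Step 2 — R_th: zero the source — replace V1 by a short circuit (node 2 merges into node 0) — and find the resistance seen between A (node 1) and B (node 0).
Reduce the network between node 1 (A) and node 0 (B) by series/parallel combination:
  Rp1 = R1 ‖ R2 (parallel, both between nodes 0 and 1) = 1/(1/500 + 1/150) = 115.4 Ω
R_th = 115.4 Ω
I_n = V_th/R_th = 2.077/115.4 = 0.018 A, and R_n = R_th = 115.4 Ω

Final answer: I_n = 0.018 A, R_n = 115.4 Ω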